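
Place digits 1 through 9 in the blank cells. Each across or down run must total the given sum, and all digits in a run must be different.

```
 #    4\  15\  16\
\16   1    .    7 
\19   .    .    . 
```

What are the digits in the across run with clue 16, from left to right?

4 in 2 cells must be {1,3}; 16 in 2 cells must be {7,9}.
R1C2 = 16 − 8 = 8 completes the 16 across.
R2C1 = 4 − 1 = 3 completes the 4 down.
R2C2 = 15 − 8 = 7 completes the 15 down.
R2C3 = 19 − 10 = 9 completes the 19 across.

1 8 7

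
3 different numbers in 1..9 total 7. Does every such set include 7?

No

The only way to make 7 from 3 distinct digits is {1,2,4}, which does not contain 7.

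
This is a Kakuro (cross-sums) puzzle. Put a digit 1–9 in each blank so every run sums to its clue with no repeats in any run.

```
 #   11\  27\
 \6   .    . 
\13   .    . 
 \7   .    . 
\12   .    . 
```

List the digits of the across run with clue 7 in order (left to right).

1, 6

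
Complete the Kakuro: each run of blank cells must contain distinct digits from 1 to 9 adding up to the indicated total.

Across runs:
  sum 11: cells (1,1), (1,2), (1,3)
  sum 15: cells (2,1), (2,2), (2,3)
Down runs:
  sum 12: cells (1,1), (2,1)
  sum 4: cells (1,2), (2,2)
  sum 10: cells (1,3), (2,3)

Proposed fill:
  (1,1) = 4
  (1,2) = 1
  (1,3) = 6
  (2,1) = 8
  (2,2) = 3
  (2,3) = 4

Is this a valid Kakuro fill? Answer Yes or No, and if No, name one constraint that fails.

Yes

Across: 4+1+6=11; 8+3+4=15. Down: 4+8=12; 1+3=4; 6+4=10. No digit repeats within any run.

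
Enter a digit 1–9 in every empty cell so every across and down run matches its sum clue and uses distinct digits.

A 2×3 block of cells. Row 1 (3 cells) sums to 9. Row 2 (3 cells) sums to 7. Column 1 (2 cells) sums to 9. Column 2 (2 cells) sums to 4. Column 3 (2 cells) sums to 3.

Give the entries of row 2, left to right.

7 in 3 cells must be {1,2,4}; 4 in 2 cells must be {1,3}; 3 in 2 cells must be {1,2}.
The 7 across and the 4 down share only 1, so (2,2) = 1.
Given what's placed, (2,3) must be 2 to fit the 7 across and 3 down.
(1,2) = 4 − 1 = 3 completes the 4 down.
(1,3) = 3 − 2 = 1 completes the 3 down.
(2,1) = 7 − 3 = 4 completes the 7 across.
(1,1) = 9 − 4 = 5 completes the 9 across.

4 1 2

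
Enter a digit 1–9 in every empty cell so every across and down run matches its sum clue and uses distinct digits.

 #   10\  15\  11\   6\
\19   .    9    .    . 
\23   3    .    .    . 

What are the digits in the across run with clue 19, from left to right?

R1C1 = 10 − 3 = 7 completes the 10 down.
Given what's placed, R1C3 must be 2 to fit the 19 across and 11 down.
R1C4 = 19 − 18 = 1 completes the 19 across.
R2C2 = 15 − 9 = 6 completes the 15 down.
R2C3 = 11 − 2 = 9 completes the 11 down.
R2C4 = 23 − 18 = 5 completes the 23 across.

7 9 2 1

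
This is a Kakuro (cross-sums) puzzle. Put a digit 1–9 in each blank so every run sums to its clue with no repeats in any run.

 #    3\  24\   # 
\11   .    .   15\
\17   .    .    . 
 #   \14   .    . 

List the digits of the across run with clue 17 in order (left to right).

3 in 2 cells must be {1,2}; 24 in 3 cells must be {7,8,9}.
The 11 across and the 3 down share only 2, so R1C1 = 2.
R1C2 = 11 − 2 = 9 completes the 11 across.
R2C1 = 3 − 2 = 1 completes the 3 down.
R2C2 = 7: the only remaining digit allowed by both the 17 across and the 24 down.
R2C3 = 17 − 8 = 9 completes the 17 across.
R3C2 = 24 − 16 = 8 completes the 24 down.
R3C3 = 14 − 8 = 6 completes the 14 across.

1 7 9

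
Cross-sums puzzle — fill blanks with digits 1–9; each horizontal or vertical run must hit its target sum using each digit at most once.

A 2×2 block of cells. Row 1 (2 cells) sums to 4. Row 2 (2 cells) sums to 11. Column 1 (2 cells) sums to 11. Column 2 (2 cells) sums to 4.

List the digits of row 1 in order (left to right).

3, 1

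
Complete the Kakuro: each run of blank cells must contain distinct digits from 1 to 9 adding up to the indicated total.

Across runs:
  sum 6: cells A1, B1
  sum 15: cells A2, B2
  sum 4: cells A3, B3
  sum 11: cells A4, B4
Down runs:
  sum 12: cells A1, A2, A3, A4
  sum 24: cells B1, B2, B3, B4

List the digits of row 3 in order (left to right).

4 in 2 cells must be {1,3}.
Only 6 fits A2 under both its across sum 15 and down sum 12.
B2 = 15 − 6 = 9 completes the 15 across.
Nothing is forced directly, so branch on B3, whose candidates are 1 or 3. If B3 = 1: then B1 would have to be in {1,2,4,5} for the 6 across but in {6,8} for the 24 down — contradiction. So B3 = 3.
A3 = 4 − 3 = 1 completes the 4 across.

1 3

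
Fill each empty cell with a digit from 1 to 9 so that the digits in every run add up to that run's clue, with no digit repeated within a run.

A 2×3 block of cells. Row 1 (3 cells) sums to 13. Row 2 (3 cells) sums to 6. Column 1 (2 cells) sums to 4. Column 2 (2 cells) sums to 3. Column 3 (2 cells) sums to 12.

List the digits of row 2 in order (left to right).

1, 2, 3

6 in 3 cells must be {1,2,3}; 4 in 2 cells must be {1,3}; 3 in 2 cells must be {1,2}.
The 6 across and the 12 down share only 3, so (2,3) = 3.
(1,3) = 12 − 3 = 9 completes the 12 down.
Given what's placed, (2,1) must be 1 to fit the 6 across and 4 down.
(2,2) = 6 − 4 = 2 completes the 6 across.
(1,1) = 4 − 1 = 3 completes the 4 down.
(1,2) = 13 − 12 = 1 completes the 13 across.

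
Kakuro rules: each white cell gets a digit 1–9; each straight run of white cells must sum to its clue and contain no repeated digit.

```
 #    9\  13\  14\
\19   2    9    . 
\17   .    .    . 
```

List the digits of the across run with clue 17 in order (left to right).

7 4 6

R1C3 = 19 − 11 = 8 completes the 19 across.
R2C1 = 9 − 2 = 7 completes the 9 down.
R2C2 = 13 − 9 = 4 completes the 13 down.
R2C3 = 17 − 11 = 6 completes the 17 across.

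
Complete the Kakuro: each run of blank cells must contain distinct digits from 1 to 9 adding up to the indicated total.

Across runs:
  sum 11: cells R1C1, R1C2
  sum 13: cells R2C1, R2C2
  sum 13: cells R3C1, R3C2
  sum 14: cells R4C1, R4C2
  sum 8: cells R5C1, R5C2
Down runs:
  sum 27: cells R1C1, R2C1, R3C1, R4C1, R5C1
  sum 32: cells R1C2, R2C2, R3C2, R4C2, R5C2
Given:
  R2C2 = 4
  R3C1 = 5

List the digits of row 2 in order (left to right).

R2C1 = 13 − 4 = 9 completes the 13 across.
R3C2 = 13 − 5 = 8 completes the 13 across.
No cell is forced outright now. R4C1 can only be 6 or 8 (the digits allowed by both its 14 across and its 27 down). If R4C1 = 6: then R4C2 would have to be in {8} for the 14 across but in {5,6,9} for the 32 down — contradiction. So R4C1 = 8.
R4C2 = 14 − 8 = 6 completes the 14 across.
Given what's placed, R5C2 must be 5 to fit the 8 across and 32 down.
R1C2 = 32 − 23 = 9 completes the 32 down.
R5C1 = 8 − 5 = 3 completes the 8 across.
R1C1 = 11 − 9 = 2 completes the 11 across.

9 4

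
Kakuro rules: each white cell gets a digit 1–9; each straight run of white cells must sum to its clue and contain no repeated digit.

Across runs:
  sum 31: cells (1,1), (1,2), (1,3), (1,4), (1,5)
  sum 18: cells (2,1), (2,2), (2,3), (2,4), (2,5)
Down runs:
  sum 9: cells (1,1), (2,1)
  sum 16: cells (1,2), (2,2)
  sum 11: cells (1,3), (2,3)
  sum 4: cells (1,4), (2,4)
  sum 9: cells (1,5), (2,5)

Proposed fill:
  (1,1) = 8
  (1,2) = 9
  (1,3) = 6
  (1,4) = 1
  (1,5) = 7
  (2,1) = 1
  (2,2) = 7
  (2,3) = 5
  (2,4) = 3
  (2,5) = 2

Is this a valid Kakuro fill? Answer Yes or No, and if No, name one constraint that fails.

Across: 8+9+6+1+7=31; 1+7+5+3+2=18. Down: 8+1=9; 9+7=16; 6+5=11; 1+3=4; 7+2=9. No digit repeats within any run.

Yes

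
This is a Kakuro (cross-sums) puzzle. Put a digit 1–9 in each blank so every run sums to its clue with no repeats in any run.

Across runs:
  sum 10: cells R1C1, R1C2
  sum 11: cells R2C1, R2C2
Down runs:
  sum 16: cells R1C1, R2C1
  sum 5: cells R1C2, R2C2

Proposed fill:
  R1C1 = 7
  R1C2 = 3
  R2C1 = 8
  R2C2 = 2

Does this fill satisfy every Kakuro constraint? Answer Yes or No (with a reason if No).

No — the across run R2C1–R2C2 sums to 10, not 11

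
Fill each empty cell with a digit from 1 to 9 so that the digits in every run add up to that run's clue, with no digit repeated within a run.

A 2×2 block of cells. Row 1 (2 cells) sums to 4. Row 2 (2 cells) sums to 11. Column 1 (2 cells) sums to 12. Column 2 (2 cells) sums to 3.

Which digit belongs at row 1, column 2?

1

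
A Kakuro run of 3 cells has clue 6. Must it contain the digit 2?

The only way to make 6 from 3 distinct digits is {1,2,3}, which contains 2.

Yes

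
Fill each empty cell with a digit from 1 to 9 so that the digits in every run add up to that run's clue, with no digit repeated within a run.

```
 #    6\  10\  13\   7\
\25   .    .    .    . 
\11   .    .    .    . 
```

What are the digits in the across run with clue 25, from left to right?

11 in 4 cells must be {1,2,3,5}.
Only 5 fits R2C3 under both its across sum 11 and down sum 13.
R1C3 = 13 − 5 = 8 completes the 13 down.
Nothing is forced directly, so branch on R2C1, whose candidates are 1 or 2. If R2C1 = 1: that forces R1C1 = 5, R1C4 = 3, after which R2C4 would have to be in {2,3} for the 11 across but in {4} for the 7 down — contradiction. So R2C1 = 2.
R1C1 = 6 − 2 = 4 completes the 6 down.
R1C4 = 6: the only remaining digit allowed by both the 25 across and the 7 down.
R2C4 = 7 − 6 = 1 completes the 7 down.
R1C2 = 25 − 18 = 7 completes the 25 across.

4 7 8 6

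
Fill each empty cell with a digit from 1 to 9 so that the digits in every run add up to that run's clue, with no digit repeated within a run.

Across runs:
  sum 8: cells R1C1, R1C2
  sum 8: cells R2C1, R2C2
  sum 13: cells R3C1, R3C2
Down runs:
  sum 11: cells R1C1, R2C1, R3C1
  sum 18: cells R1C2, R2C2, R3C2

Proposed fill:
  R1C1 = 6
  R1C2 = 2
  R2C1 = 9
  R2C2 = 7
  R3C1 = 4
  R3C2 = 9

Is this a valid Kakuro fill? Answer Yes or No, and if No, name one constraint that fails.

No — the down run R1C1–R3C1 sums to 19, not 11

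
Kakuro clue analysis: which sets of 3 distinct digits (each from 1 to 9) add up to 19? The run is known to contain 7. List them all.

{3,7,9}; {4,7,8}

3 distinct digits from 1–9 sum between 6 and 24.
Keeping only sets containing 7.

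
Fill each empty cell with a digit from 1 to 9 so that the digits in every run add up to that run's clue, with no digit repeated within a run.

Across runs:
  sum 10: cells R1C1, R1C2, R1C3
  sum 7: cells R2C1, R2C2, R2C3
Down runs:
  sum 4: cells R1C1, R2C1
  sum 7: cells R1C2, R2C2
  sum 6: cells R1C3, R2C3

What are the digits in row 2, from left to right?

7 in 3 cells must be {1,2,4}; 4 in 2 cells must be {1,3}.
The 7 across and the 4 down share only 1, so R2C1 = 1.
R1C1 = 4 − 1 = 3 completes the 4 down.
Nothing is forced directly, so branch on R2C2, whose candidates are 2 or 4. If R2C2 = 4: then R1C2 would have to be in {1,2,5,6} for the 10 across but in {3} for the 7 down — contradiction. So R2C2 = 2.
R1C2 = 7 − 2 = 5 completes the 7 down.
R1C3 = 10 − 8 = 2 completes the 10 across.
R2C3 = 7 − 3 = 4 completes the 7 across.

1, 2, 4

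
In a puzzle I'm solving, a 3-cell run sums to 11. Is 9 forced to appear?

No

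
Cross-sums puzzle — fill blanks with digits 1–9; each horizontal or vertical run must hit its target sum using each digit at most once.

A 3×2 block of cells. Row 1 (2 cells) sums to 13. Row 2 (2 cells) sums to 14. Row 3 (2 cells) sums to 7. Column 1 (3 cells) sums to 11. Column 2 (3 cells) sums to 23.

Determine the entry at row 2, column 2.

8

23 in 3 cells must be {6,8,9}.
The 7 across and the 23 down share only 6, so (3,2) = 6.
(3,1) = 7 − 6 = 1 completes the 7 across.
Nothing is forced directly, so branch on (1,2), whose candidates are 8 or 9. If (1,2) = 8: then (1,1) would have to be in {5} for the 13 across but in {2,3,4,6,7,8} for the 11 down — contradiction. So (1,2) = 9.
(1,1) = 13 − 9 = 4 completes the 13 across.
(2,1) = 11 − 5 = 6 completes the 11 down.
(2,2) = 14 − 6 = 8 completes the 14 across.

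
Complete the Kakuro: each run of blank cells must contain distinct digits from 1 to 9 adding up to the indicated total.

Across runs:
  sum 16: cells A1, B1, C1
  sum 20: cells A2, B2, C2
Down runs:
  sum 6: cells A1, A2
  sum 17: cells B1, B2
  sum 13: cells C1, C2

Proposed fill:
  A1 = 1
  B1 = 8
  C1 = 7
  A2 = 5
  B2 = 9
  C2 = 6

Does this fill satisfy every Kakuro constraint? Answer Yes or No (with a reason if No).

Yes

Across: 1+8+7=16; 5+9+6=20. Down: 1+5=6; 8+9=17; 7+6=13. No digit repeats within any run.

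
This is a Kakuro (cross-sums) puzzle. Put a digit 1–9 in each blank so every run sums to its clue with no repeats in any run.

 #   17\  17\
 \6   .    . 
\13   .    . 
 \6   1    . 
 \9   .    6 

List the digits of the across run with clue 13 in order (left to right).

9, 4

R3C2 = 6 − 1 = 5 completes the 6 across.
R4C1 = 9 − 6 = 3 completes the 9 across.
Given what's placed, R2C2 must be 4 to fit the 13 across and 17 down.
R1C2 = 17 − 15 = 2 completes the 17 down.
R2C1 = 13 − 4 = 9 completes the 13 across.
R1C1 = 6 − 2 = 4 completes the 6 across.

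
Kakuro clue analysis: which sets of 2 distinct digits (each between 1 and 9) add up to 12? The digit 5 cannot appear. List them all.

2 distinct digits from 1–9 sum between 3 and 17.
Dropping sets that contain 5.

{3,9}; {4,8}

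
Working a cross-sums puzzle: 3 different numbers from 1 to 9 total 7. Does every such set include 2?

The only way to make 7 from 3 distinct digits is {1,2,4}, which contains 2.

Yes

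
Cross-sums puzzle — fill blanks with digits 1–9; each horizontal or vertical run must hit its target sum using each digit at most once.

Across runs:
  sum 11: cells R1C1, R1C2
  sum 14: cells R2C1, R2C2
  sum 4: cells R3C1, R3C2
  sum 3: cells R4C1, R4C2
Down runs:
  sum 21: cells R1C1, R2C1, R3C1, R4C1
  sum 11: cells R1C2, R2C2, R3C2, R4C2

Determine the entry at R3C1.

3

4 in 2 cells must be {1,3}; 3 in 2 cells must be {1,2}; 11 in 4 cells must be {1,2,3,5}.
Only 5 fits R2C2 under both its across sum 14 and down sum 11.
R2C1 = 14 − 5 = 9 completes the 14 across.
Nothing is forced directly, so branch on R1C2, whose candidates are 2 or 3. If R1C2 = 2: then R1C1 would have to be in {9} for the 11 across but in {1,2,3,4,5,6,7,8} for the 21 down — contradiction. So R1C2 = 3.
R1C1 = 11 − 3 = 8 completes the 11 across.
R3C2 = 1: the only remaining digit allowed by both the 4 across and the 11 down.
Given what's placed, R4C1 must be 1 to fit the 3 across and 21 down.
R4C2 = 3 − 1 = 2 completes the 3 across.
R3C1 = 4 − 1 = 3 completes the 4 across.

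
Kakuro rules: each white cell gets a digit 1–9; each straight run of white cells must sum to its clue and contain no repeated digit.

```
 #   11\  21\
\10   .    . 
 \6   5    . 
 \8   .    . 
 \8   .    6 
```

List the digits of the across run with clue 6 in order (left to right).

11 in 4 cells must be {1,2,3,5}.
R2C2 = 6 − 5 = 1 completes the 6 across.
R3C2 = 5: the only remaining digit allowed by both the 8 across and the 21 down.
R4C1 = 8 − 6 = 2 completes the 8 across.
R1C2 = 21 − 12 = 9 completes the 21 down.
R3C1 = 8 − 5 = 3 completes the 8 across.
R1C1 = 10 − 9 = 1 completes the 10 across.

5 1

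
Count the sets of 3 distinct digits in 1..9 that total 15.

3 distinct digits from 1–9 sum between 6 and 24.

8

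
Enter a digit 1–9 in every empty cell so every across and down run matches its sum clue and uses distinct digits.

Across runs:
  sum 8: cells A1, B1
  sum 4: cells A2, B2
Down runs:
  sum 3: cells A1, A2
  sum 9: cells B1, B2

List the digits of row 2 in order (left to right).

1 3

4 in 2 cells must be {1,3}; 3 in 2 cells must be {1,2}.
The 4 across and the 3 down share only 1, so A2 = 1.
B2 = 4 − 1 = 3 completes the 4 across.
A1 = 3 − 1 = 2 completes the 3 down.
B1 = 8 − 2 = 6 completes the 8 across.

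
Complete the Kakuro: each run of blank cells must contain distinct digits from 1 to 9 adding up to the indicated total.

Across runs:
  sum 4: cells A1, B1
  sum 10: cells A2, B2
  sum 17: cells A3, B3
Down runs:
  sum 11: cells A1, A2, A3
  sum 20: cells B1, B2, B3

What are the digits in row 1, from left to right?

1 3

4 in 2 cells must be {1,3}; 17 in 2 cells must be {8,9}.
The 4 across and the 20 down share only 3, so B1 = 3.
The 17 across and the 11 down share only 8, so A3 = 8.
B3 = 17 − 8 = 9 completes the 17 across.
A1 = 4 − 3 = 1 completes the 4 across.
A2 = 11 − 9 = 2 completes the 11 down.
B2 = 10 − 2 = 8 completes the 10 across.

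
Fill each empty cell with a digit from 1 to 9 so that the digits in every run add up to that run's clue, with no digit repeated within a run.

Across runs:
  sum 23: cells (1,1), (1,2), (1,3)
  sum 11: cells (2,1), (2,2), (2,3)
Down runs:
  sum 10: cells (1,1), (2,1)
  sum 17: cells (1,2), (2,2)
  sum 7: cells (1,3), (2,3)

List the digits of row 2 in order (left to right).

23 in 3 cells must be {6,8,9}; 17 in 2 cells must be {8,9}.
The 23 across and the 7 down share only 6, so (1,3) = 6.
The 11 across and the 17 down share only 8, so (2,2) = 8.
(2,3) = 7 − 6 = 1 completes the 7 down.
(1,2) = 17 − 8 = 9 completes the 17 down.
(2,1) = 11 − 9 = 2 completes the 11 across.
(1,1) = 23 − 15 = 8 completes the 23 across.

2 8 1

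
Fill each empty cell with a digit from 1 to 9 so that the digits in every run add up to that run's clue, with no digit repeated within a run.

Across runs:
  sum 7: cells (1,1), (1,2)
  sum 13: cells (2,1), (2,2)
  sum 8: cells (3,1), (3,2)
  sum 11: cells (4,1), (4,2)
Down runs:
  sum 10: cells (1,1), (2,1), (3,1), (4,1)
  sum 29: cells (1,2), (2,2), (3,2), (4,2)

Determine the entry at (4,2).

10 in 4 cells must be {1,2,3,4}; 29 in 4 cells must be {5,7,8,9}.
Only 5 fits (1,2) under both its across sum 7 and down sum 29.
The 13 across and the 10 down share only 4, so (2,1) = 4.
(2,2) = 13 − 4 = 9 completes the 13 across.
(3,2) = 7: the only remaining digit allowed by both the 8 across and the 29 down.
(4,2) = 29 − 21 = 8 completes the 29 down.

8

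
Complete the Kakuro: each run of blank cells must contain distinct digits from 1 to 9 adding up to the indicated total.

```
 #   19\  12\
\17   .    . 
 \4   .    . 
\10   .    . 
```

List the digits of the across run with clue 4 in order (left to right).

17 in 2 cells must be {8,9}; 4 in 2 cells must be {1,3}.
The 4 across and the 19 down share only 3, so R2C1 = 3.
R2C2 = 4 − 3 = 1 completes the 4 across.
Given what's placed, R1C1 must be 9 to fit the 17 across and 19 down.
R1C2 = 17 − 9 = 8 completes the 17 across.
R3C1 = 19 − 12 = 7 completes the 19 down.
R3C2 = 10 − 7 = 3 completes the 10 across.

3 1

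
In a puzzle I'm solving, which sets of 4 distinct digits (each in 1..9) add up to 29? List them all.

{5,7,8,9}

4 distinct digits from 1–9 sum between 10 and 30.
Only one set works: {5,7,8,9}.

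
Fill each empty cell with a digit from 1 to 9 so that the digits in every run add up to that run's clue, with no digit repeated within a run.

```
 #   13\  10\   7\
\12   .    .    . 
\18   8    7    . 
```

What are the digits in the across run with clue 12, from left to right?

R1C1 = 13 − 8 = 5 completes the 13 down.
R1C2 = 10 − 7 = 3 completes the 10 down.
R1C3 = 12 − 8 = 4 completes the 12 across.
R2C3 = 18 − 15 = 3 completes the 18 across.

5, 3, 4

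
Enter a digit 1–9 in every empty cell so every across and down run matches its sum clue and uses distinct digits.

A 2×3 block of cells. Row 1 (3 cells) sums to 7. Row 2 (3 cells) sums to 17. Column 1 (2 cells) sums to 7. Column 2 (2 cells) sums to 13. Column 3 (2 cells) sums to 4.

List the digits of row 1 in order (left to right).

2 4 1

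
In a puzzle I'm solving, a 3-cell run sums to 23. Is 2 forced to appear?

No

The only way to make 23 from 3 distinct digits is {6,8,9}, which does not contain 2.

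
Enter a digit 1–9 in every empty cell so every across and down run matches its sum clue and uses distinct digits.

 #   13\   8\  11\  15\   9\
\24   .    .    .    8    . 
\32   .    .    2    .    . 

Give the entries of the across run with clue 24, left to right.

R1C3 = 11 − 2 = 9 completes the 11 down.
R2C4 = 15 − 8 = 7 completes the 15 down.
Given what's placed, R1C1 must be 4 to fit the 24 across and 13 down.
R2C1 = 13 − 4 = 9 completes the 13 down.
R2C2 = 6: the only remaining digit allowed by both the 32 across and the 8 down.
R2C5 = 32 − 24 = 8 completes the 32 across.
R1C2 = 8 − 6 = 2 completes the 8 down.
R1C5 = 24 − 23 = 1 completes the 24 across.

4 2 9 8 1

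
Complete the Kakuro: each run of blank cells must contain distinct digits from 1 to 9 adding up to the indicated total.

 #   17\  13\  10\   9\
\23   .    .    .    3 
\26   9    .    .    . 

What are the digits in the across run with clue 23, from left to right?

8, 5, 7, 3

17 in 2 cells must be {8,9}.
R1C1 = 17 − 9 = 8 completes the 17 down.
R1C3 = 7: the only remaining digit allowed by both the 23 across and the 10 down.
R2C3 = 10 − 7 = 3 completes the 10 down.
R2C4 = 9 − 3 = 6 completes the 9 down.
R1C2 = 23 − 18 = 5 completes the 23 across.
R2C2 = 26 − 18 = 8 completes the 26 across.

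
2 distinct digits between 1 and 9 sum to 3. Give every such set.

2 distinct digits from 1–9 sum between 3 and 17.
Only one set works: {1,2}.

{1,2}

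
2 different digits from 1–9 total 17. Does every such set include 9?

Yes

The only way to make 17 from 2 distinct digits is {8,9}, which contains 9.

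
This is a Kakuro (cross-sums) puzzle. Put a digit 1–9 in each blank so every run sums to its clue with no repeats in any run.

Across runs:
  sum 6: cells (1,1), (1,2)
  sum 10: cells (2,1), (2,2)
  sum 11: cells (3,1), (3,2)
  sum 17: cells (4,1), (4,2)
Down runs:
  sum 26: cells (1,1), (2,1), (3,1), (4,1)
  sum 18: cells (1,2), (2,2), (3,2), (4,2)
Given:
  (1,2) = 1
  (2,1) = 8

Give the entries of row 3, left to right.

4, 7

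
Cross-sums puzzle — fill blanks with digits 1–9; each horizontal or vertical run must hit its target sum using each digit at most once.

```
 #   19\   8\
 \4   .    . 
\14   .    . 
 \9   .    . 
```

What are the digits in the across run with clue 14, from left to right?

4 in 2 cells must be {1,3}.
The 4 across and the 19 down share only 3, so R1C1 = 3.
R1C2 = 4 − 3 = 1 completes the 4 across.
Given what's placed, R2C1 must be 9 to fit the 14 across and 19 down.
R2C2 = 14 − 9 = 5 completes the 14 across.
R3C1 = 19 − 12 = 7 completes the 19 down.
R3C2 = 9 − 7 = 2 completes the 9 across.

9 5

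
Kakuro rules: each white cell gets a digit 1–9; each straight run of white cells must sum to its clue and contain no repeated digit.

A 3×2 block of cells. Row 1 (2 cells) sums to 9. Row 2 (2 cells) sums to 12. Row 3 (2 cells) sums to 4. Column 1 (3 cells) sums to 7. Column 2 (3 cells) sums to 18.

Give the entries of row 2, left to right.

4 in 2 cells must be {1,3}; 7 in 3 cells must be {1,2,4}.
The 12 across and the 7 down share only 4, so (2,1) = 4.
(2,2) = 12 − 4 = 8 completes the 12 across.
Given what's placed, (3,1) must be 1 to fit the 4 across and 7 down.
(3,2) = 4 − 1 = 3 completes the 4 across.
(1,1) = 7 − 5 = 2 completes the 7 down.
(1,2) = 9 − 2 = 7 completes the 9 across.

4 8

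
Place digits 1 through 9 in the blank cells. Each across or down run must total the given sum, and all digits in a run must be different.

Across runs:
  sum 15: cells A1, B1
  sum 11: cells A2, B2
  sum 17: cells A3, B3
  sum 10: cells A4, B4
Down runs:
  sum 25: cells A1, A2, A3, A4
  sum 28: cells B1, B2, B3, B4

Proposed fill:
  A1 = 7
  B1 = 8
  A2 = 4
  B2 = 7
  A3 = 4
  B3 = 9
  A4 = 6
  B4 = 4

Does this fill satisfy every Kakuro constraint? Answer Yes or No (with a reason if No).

No — the across run A3–B3 sums to 13, not 17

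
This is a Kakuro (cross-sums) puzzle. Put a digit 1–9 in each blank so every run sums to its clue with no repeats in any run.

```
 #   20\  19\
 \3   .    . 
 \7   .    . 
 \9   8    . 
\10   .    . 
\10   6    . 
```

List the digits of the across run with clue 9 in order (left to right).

3 in 2 cells must be {1,2}.
R3C2 = 9 − 8 = 1 completes the 9 across.

8 1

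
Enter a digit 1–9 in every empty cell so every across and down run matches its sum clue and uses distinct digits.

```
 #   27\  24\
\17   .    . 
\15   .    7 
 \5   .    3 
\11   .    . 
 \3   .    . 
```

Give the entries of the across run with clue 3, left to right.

17 in 2 cells must be {8,9}; 3 in 2 cells must be {1,2}.
R2C1 = 15 − 7 = 8 completes the 15 across.
R3C1 = 5 − 3 = 2 completes the 5 across.
R5C1 = 1: the only remaining digit allowed by both the 3 across and the 27 down.
R5C2 = 3 − 1 = 2 completes the 3 across.

1 2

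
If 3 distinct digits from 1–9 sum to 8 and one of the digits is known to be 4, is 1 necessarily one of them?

The only way to make 8 from 3 distinct digits under that restriction is {1,3,4}, which contains 1.

Yes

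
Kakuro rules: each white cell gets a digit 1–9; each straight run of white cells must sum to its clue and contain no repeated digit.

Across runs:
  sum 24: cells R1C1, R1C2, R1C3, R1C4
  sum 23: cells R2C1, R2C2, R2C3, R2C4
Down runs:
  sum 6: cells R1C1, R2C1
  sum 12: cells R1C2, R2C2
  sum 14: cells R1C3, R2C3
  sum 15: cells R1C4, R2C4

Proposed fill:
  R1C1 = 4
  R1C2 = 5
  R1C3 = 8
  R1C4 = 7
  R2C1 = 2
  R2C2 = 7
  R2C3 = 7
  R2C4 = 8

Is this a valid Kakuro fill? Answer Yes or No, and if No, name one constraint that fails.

No — the down run R1C3–R2C3 sums to 15, not 14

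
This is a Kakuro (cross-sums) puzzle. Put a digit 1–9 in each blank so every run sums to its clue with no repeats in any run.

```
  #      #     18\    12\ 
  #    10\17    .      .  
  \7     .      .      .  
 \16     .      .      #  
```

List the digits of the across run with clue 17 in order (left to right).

9 8

17 in 2 cells must be {8,9}; 7 in 3 cells must be {1,2,4}; 16 in 2 cells must be {7,9}.
The 7 across and the 12 down share only 4, so R2C3 = 4.
R1C3 = 12 − 4 = 8 completes the 12 down.
R1C2 = 17 − 8 = 9 completes the 17 across.
R3C2 = 7: the only remaining digit allowed by both the 16 across and the 18 down.
R2C2 = 18 − 16 = 2 completes the 18 down.
R3C1 = 16 − 7 = 9 completes the 16 across.
R2C1 = 7 − 6 = 1 completes the 7 across.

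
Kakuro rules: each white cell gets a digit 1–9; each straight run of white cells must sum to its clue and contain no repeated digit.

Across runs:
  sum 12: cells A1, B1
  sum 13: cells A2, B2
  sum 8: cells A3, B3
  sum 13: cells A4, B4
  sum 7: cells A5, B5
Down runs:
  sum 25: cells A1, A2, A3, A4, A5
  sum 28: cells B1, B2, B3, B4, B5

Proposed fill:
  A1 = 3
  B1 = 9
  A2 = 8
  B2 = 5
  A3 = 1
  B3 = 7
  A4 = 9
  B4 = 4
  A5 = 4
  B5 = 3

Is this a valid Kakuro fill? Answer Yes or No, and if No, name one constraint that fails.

Across: 3+9=12; 8+5=13; 1+7=8; 9+4=13; 4+3=7. Down: 3+8+1+9+4=25; 9+5+7+4+3=28. No digit repeats within any run.

Yes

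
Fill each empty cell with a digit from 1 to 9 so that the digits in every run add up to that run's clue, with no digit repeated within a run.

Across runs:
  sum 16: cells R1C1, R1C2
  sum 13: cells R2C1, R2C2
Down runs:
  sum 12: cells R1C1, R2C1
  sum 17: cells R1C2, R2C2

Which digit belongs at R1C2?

9

16 in 2 cells must be {7,9}; 17 in 2 cells must be {8,9}.
The 16 across and the 17 down share only 9, so R1C2 = 9.
R2C2 = 17 − 9 = 8 completes the 17 down.
R1C1 = 16 − 9 = 7 completes the 16 across.
R2C1 = 13 − 8 = 5 completes the 13 across.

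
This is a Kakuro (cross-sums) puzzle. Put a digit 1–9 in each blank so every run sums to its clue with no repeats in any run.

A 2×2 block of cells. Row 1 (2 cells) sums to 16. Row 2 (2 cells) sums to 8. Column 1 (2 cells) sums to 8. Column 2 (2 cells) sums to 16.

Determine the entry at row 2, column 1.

1

16 in 2 cells must be {7,9}.
The 16 across and the 8 down share only 7, so (1,1) = 7.
(1,2) = 16 − 7 = 9 completes the 16 across.
(2,1) = 8 − 7 = 1 completes the 8 down.
(2,2) = 8 − 1 = 7 completes the 8 across.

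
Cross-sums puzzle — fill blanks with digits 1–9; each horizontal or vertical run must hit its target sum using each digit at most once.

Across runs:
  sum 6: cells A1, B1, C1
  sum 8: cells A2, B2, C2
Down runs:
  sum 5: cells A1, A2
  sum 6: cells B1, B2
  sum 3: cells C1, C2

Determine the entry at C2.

6 in 3 cells must be {1,2,3}; 3 in 2 cells must be {1,2}.
Nothing is forced directly, so branch on B1, whose candidates are 1 or 2. If B1 = 2: that forces C1 = 1, B2 = 4, after which C2 would have to be in {1,3} for the 8 across but in {2} for the 3 down — contradiction. So B1 = 1.
Given what's placed, C1 must be 2 to fit the 6 across and 3 down.
B2 = 6 − 1 = 5 completes the 6 down.
C2 = 3 − 2 = 1 completes the 3 down.
A1 = 6 − 3 = 3 completes the 6 across.
A2 = 8 − 6 = 2 completes the 8 across.

1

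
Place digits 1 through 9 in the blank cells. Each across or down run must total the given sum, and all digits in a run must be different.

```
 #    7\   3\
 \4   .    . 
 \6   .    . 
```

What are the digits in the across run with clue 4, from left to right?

3 1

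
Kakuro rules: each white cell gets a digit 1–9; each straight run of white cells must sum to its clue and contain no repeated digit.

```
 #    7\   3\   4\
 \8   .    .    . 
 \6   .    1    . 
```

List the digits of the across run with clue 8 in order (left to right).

6 in 3 cells must be {1,2,3}; 3 in 2 cells must be {1,2}; 4 in 2 cells must be {1,3}.
R1C2 = 3 − 1 = 2 completes the 3 down.
R1C3 = 1: the only remaining digit allowed by both the 8 across and the 4 down.
R2C3 = 4 − 1 = 3 completes the 4 down.
R1C1 = 8 − 3 = 5 completes the 8 across.
R2C1 = 6 − 4 = 2 completes the 6 across.

5, 2, 1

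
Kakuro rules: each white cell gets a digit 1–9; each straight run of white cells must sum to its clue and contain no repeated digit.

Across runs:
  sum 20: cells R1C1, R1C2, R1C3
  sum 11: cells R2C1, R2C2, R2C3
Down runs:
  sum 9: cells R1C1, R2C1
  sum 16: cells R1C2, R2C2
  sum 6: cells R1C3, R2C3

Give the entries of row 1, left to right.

16 in 2 cells must be {7,9}.
The 11 across and the 16 down share only 7, so R2C2 = 7.
Given what's placed, R2C3 must be 1 to fit the 11 across and 6 down.
R1C2 = 16 − 7 = 9 completes the 16 down.
R1C3 = 6 − 1 = 5 completes the 6 down.
R2C1 = 11 − 8 = 3 completes the 11 across.
R1C1 = 20 − 14 = 6 completes the 20 across.

6 9 5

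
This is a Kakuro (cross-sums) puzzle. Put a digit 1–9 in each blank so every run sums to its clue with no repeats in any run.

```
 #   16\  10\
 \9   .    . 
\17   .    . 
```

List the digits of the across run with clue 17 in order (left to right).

17 in 2 cells must be {8,9}; 16 in 2 cells must be {7,9}.
The 9 across and the 16 down share only 7, so R1C1 = 7.
R1C2 = 9 − 7 = 2 completes the 9 across.
R2C1 = 16 − 7 = 9 completes the 16 down.
R2C2 = 17 − 9 = 8 completes the 17 across.

9, 8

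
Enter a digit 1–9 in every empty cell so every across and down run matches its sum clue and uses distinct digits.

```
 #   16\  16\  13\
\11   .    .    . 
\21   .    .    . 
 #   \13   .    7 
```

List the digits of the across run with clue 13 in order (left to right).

16 in 2 cells must be {7,9}.
Intersecting the 11 across with the 16 down forces R1C1 = 7.
Given what's placed, R1C3 must be 1 to fit the 11 across and 13 down.
R2C1 = 16 − 7 = 9 completes the 16 down.
R2C3 = 13 − 8 = 5 completes the 13 down.
R3C2 = 13 − 7 = 6 completes the 13 across.
R1C2 = 11 − 8 = 3 completes the 11 across.
R2C2 = 21 − 14 = 7 completes the 21 across.

6 7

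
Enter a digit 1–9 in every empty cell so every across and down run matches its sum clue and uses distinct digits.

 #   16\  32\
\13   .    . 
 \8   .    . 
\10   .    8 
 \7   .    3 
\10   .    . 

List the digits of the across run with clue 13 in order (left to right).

6 7

16 in 5 cells must be {1,2,3,4,6}.
R3C1 = 10 − 8 = 2 completes the 10 across.
R4C1 = 7 − 3 = 4 completes the 7 across.
R1C1 = 6: the only remaining digit allowed by both the 13 across and the 16 down.
R1C2 = 13 − 6 = 7 completes the 13 across.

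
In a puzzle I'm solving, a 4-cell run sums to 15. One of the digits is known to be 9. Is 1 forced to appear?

Yes

The only way to make 15 from 4 distinct digits under that restriction is {1,2,3,9}, which contains 1.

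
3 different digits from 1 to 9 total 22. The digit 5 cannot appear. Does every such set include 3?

No

The only way to make 22 from 3 distinct digits under that restriction is {6,7,9}, which does not contain 3.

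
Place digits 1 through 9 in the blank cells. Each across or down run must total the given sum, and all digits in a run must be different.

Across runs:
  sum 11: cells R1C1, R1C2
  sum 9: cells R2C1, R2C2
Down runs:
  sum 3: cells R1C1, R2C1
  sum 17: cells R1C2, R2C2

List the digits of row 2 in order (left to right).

1, 8

3 in 2 cells must be {1,2}; 17 in 2 cells must be {8,9}.
The 11 across and the 3 down share only 2, so R1C1 = 2.
R1C2 = 11 − 2 = 9 completes the 11 across.
R2C1 = 3 − 2 = 1 completes the 3 down.
R2C2 = 9 − 1 = 8 completes the 9 across.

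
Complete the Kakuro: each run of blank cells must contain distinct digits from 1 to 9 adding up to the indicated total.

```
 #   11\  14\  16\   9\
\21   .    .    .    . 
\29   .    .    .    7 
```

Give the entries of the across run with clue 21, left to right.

3, 9, 7, 2

29 in 4 cells must be {5,7,8,9}; 16 in 2 cells must be {7,9}.
R1C4 = 9 − 7 = 2 completes the 9 down.
Given what's placed, R2C3 must be 9 to fit the 29 across and 16 down.
R1C3 = 16 − 9 = 7 completes the 16 down.
No cell is forced outright now. R2C1 can only be 5 or 8 (the digits allowed by both its 29 across and its 11 down). If R2C1 = 5: then R1C1 would have to be in {3,4,8,9} for the 21 across but in {6} for the 11 down — contradiction. So R2C1 = 8.
R1C1 = 11 − 8 = 3 completes the 11 down.
R1C2 = 21 − 12 = 9 completes the 21 across.
R2C2 = 29 − 24 = 5 completes the 29 across.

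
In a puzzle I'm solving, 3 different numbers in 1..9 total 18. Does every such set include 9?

Counterexample: {3,7,8} sums to 18 without using 9.

No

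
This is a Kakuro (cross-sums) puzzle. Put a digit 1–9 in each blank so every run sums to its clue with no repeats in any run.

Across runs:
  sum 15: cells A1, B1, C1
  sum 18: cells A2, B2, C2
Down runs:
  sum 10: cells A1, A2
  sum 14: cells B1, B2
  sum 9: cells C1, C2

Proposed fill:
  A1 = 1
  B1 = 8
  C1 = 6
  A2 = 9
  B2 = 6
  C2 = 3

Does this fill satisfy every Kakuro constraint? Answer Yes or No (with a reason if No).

Yes

Across: 1+8+6=15; 9+6+3=18. Down: 1+9=10; 8+6=14; 6+3=9. No digit repeats within any run.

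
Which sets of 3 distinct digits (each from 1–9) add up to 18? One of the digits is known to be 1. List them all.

{1,8,9}

3 distinct digits from 1–9 sum between 6 and 24.
Keeping only sets containing 1.
Only one set works: {1,8,9}.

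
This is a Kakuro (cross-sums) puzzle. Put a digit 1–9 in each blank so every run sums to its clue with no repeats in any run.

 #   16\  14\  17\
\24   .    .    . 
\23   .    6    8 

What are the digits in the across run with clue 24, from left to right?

7 8 9

24 in 3 cells must be {7,8,9}; 23 in 3 cells must be {6,8,9}; 16 in 2 cells must be {7,9}.
R1C2 = 14 − 6 = 8 completes the 14 down.
R1C3 = 17 − 8 = 9 completes the 17 down.
R2C1 = 23 − 14 = 9 completes the 23 across.
R1C1 = 24 − 17 = 7 completes the 24 across.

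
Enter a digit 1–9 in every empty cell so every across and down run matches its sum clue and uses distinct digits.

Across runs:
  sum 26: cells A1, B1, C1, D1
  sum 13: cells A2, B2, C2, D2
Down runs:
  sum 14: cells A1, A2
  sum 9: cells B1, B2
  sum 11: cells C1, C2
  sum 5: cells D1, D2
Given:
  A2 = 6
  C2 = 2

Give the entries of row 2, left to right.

6 4 2 1

A1 = 14 − 6 = 8 completes the 14 down.
C1 = 11 − 2 = 9 completes the 11 down.
No cell is forced outright now. B2 can only be 1 or 4 (the digits allowed by both its 13 across and its 9 down). If B2 = 1: then B1 would have to be in {2,3,4,5,6,7} for the 26 across but in {8} for the 9 down — contradiction. So B2 = 4.
B1 = 9 − 4 = 5 completes the 9 down.
D1 = 26 − 22 = 4 completes the 26 across.
D2 = 13 − 12 = 1 completes the 13 across.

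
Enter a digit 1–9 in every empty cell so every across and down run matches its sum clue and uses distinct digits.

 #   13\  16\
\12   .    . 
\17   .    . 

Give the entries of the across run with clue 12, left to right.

17 in 2 cells must be {8,9}; 16 in 2 cells must be {7,9}.
The 17 across and the 16 down share only 9, so R2C2 = 9.
R1C2 = 16 − 9 = 7 completes the 16 down.
R2C1 = 17 − 9 = 8 completes the 17 across.
R1C1 = 12 − 7 = 5 completes the 12 across.

5 7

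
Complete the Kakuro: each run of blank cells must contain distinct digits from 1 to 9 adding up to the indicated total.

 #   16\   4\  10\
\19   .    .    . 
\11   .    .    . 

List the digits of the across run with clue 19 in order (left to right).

16 in 2 cells must be {7,9}; 4 in 2 cells must be {1,3}.
The 19 across and the 4 down share only 3, so R1C2 = 3.
The 11 across and the 16 down share only 7, so R2C1 = 7.
R2C2 = 4 − 3 = 1 completes the 4 down.
R2C3 = 11 − 8 = 3 completes the 11 across.
R1C1 = 16 − 7 = 9 completes the 16 down.
R1C3 = 19 − 12 = 7 completes the 19 across.

9 3 7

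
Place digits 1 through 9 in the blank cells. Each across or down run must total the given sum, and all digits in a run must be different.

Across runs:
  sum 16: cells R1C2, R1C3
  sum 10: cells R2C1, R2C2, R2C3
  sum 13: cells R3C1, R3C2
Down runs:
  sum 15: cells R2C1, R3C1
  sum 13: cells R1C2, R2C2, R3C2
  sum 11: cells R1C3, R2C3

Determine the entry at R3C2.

5

16 in 2 cells must be {7,9}.
Nothing is forced directly, so branch on R1C2, whose candidates are 7 or 9. If R1C2 = 9: that forces R1C3 = 7, R2C3 = 4, after which R3C2 would have to be in {4,5,6,7,8,9} for the 13 across but in {1,3} for the 13 down — contradiction. So R1C2 = 7.
R1C3 = 16 − 7 = 9 completes the 16 across.
R2C3 = 11 − 9 = 2 completes the 11 down.
R2C1 = 7: the only remaining digit allowed by both the 10 across and the 15 down.
R2C2 = 10 − 9 = 1 completes the 10 across.
R3C1 = 15 − 7 = 8 completes the 15 down.
R3C2 = 13 − 8 = 5 completes the 13 across.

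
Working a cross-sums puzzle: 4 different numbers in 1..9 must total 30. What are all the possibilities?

{6,7,8,9}

4 distinct digits from 1–9 sum between 10 and 30.
Only one set works: {6,7,8,9}.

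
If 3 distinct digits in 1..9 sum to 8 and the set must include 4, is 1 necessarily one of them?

The only way to make 8 from 3 distinct digits under that restriction is {1,3,4}, which contains 1.

Yes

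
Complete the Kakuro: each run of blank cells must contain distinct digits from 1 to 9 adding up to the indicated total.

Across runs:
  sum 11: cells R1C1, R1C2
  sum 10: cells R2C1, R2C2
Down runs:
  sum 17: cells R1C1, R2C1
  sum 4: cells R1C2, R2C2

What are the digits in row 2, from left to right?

9, 1

17 in 2 cells must be {8,9}; 4 in 2 cells must be {1,3}.
The 11 across and the 4 down share only 3, so R1C2 = 3.
R2C2 = 4 − 3 = 1 completes the 4 down.
R1C1 = 11 − 3 = 8 completes the 11 across.
R2C1 = 10 − 1 = 9 completes the 10 across.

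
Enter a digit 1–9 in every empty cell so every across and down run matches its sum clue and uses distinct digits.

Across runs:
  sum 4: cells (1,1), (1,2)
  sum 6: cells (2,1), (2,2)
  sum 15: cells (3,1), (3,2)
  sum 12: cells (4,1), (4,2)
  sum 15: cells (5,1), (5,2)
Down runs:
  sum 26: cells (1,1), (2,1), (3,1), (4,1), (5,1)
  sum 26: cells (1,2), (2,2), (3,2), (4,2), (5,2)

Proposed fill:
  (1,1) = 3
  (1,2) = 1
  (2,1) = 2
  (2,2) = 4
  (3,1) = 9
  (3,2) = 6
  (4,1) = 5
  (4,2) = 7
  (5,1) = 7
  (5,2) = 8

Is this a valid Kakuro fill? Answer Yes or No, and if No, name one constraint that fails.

Across: 3+1=4; 2+4=6; 9+6=15; 5+7=12; 7+8=15. Down: 3+2+9+5+7=26; 1+4+6+7+8=26. No digit repeats within any run.

Yes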